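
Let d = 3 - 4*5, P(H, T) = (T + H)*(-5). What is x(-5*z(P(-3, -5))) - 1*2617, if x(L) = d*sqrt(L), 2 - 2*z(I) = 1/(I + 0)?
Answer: -2617 - 17*I*sqrt(79)/4 ≈ -2617.0 - 37.775*I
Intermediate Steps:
P(H, T) = -5*H - 5*T (P(H, T) = (H + T)*(-5) = -5*H - 5*T)
z(I) = 1 - 1/(2*I) (z(I) = 1 - 1/(2*(I + 0)) = 1 - 1/(2*I))
d = -17 (d = 3 - 20 = -17)
x(L) = -17*sqrt(L)
x(-5*z(P(-3, -5))) - 1*2617 = -17*sqrt(5)*(I*sqrt(-1/2 + (-5*(-3) - 5*(-5)))/sqrt(-5*(-3) - 5*(-5))) - 1*2617 = -17*sqrt(5)*(I*sqrt(-1/2 + (15 + 25))/sqrt(15 + 25)) - 2617 = -17*I*sqrt(79)/4 - 2617 = -2617 - 17*I*sqrt(79)/4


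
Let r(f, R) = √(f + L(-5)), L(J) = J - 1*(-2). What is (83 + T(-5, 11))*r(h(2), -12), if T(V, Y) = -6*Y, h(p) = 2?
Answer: 17*I ≈ 17.0*I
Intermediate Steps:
L(J) = 2 + J (L(J) = J + 2 = 2 + J)
r(f, R) = √(-3 + f) (r(f, R) = √(f + (2 - 5)) = √(f - 3) = √(-3 + f))
(83 + T(-5, 11))*r(h(2), -12) = (83 - 6*11)*√(-3 + 2) = (83 - 66)*√(-1) = 17*I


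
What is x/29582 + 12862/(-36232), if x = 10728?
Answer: 293329/38279108 ≈ 0.0076629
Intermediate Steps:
x/29582 + 12862/(-36232) = 10728/29582 + 12862/(-36232) = 10728*(1/29582) + 12862*(-1/36232) = 5364/14791 - 6431/18116 = 293329/38279108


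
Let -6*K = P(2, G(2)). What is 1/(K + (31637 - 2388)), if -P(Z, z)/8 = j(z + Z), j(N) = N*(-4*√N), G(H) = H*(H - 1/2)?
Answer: 263241/7699504009 + 240*√5/7699504009 ≈ 3.4259e-5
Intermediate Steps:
G(H) = H*(-½ + H) (G(H) = H*(H - 1*½) = H*(H - ½) = H*(-½ + H))
j(N) = -4*N^(3/2)
P(Z, z) = 32*(Z + z)^(3/2) (P(Z, z) = -(-32)*(z + Z)^(3/2) = -(-32)*(Z + z)^(3/2) = 32*(Z + z)^(3/2))
K = -80*√5/3 (K = -16*(2 + 2*(-½ + 2))^(3/2)/3 = -16*(2 + 2*(3/2))^(3/2)/3 = -16*(2 + 3)^(3/2)/3 = -16*5^(3/2)/3 = -16*5*√5/3 = -80*√5/3 ≈ -59.628)
1/(K + (31637 - 2388)) = 1/(-80*√5/3 + (31637 - 2388)) = 1/(-80*√5/3 + 29249) = 1/(29249 - 80*√5/3)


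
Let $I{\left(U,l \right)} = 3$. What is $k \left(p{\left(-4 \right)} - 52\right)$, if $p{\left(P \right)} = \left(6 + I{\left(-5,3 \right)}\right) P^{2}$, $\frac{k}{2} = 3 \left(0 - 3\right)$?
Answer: $-1656$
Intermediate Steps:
$k = -18$ ($k = 2 \cdot 3 \left(0 - 3\right) = 2 \cdot 3 \left(-3\right) = 2 \left(-9\right) = -18$)
$p{\left(P \right)} = 9 P^{2}$ ($p{\left(P \right)} = \left(6 + 3\right) P^{2} = 9 P^{2}$)
$k \left(p{\left(-4 \right)} - 52\right) = - 18 \left(9 \left(-4\right)^{2} - 52\right) = - 18 \left(9 \cdot 16 - 52\right) = - 18 \left(144 - 52\right) = \left(-18\right) 92 = -1656$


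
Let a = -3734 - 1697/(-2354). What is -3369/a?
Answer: 7930626/8788139 ≈ 0.90242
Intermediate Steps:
a = -8788139/2354 (a = -3734 - 1697*(-1)/2354 = -3734 - 1*(-1697/2354) = -3734 + 1697/2354 = -8788139/2354 ≈ -3733.3)
-3369/a = -3369/(-8788139/2354) = -3369*(-2354/8788139) = 7930626/8788139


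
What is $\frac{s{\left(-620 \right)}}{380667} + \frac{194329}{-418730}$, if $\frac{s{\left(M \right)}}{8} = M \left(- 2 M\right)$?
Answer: $- \frac{2649331629443}{159396692910} \approx -16.621$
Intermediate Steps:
$s{\left(M \right)} = - 16 M^{2}$ ($s{\left(M \right)} = 8 M \left(- 2 M\right) = 8 \left(- 2 M^{2}\right) = - 16 M^{2}$)
$\frac{s{\left(-620 \right)}}{380667} + \frac{194329}{-418730} = \frac{\left(-16\right) \left(-620\right)^{2}}{380667} + \frac{194329}{-418730} = \left(-16\right) 384400 \cdot \frac{1}{380667} + 194329 \left(- \frac{1}{418730}\right) = \left(-6150400\right) \frac{1}{380667} - \frac{194329}{418730} = - \frac{6150400}{380667} - \frac{194329}{418730} = - \frac{2649331629443}{159396692910}$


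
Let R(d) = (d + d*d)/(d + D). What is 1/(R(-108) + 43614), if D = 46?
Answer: 31/1346256 ≈ 2.3027e-5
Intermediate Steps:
R(d) = (d + d²)/(46 + d) (R(d) = (d + d*d)/(d + 46) = (d + d²)/(46 + d))
1/(R(-108) + 43614) = 1/(-108*(1 - 108)/(46 - 108) + 43614) = 1/(-108*(-107)/(-62) + 43614) = 1/(-108*(-1/62)*(-107) + 43614) = 1/(-5778/31 + 43614) = 1/(1346256/31) = 31/1346256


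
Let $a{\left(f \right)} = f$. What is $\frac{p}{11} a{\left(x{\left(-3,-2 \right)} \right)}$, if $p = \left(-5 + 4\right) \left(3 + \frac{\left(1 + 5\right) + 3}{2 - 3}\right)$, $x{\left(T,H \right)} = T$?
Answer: $- \frac{18}{11} \approx -1.6364$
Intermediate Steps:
$p = 6$ ($p = - (3 + \frac{6 + 3}{-1}) = - (3 + 9 \left(-1\right)) = - (3 - 9) = \left(-1\right) \left(-6\right) = 6$)
$\frac{p}{11} a{\left(x{\left(-3,-2 \right)} \right)} = \frac{1}{11} \cdot 6 \left(-3\right) = \frac{6}{11} \left(-3\right) = - \frac{18}{11}$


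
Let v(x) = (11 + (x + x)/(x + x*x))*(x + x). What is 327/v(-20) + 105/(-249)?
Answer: -268493/229080 ≈ -1.1720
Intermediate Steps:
v(x) = 2*x*(11 + 2*x/(x + x**2)) (v(x) = (11 + (2*x)/(x + x**2))*(2*x) = (11 + 2*x/(x + x**2))*(2*x) = 2*x*(11 + 2*x/(x + x**2)))
327/v(-20) + 105/(-249) = 327/((2*(-20)*(13 + 11*(-20))/(1 - 20))) + 105/(-249) = 327/((2*(-20)*(13 - 220)/(-19))) + 105*(-1/249) = 327/((2*(-20)*(-1/19)*(-207))) - 35/83 = 327/(-8280/19) - 35/83 = 327*(-19/8280) - 35/83 = -2071/2760 - 35/83 = -268493/229080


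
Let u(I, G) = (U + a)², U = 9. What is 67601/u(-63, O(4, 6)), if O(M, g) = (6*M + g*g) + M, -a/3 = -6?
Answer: 67601/729 ≈ 92.731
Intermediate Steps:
a = 18 (a = -3*(-6) = 18)
O(M, g) = g² + 7*M (O(M, g) = (6*M + g²) + M = (g² + 6*M) + M = g² + 7*M)
u(I, G) = 729 (u(I, G) = (9 + 18)² = 27² = 729)
67601/u(-63, O(4, 6)) = 67601/729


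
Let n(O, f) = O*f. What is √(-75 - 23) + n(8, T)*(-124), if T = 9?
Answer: -8928 + 7*I*√2 ≈ -8928.0 + 9.8995*I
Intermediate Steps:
√(-75 - 23) + n(8, T)*(-124) = √(-75 - 23) + (8*9)*(-124) = √(-98) + 72*(-124) = 7*I*√2 - 8928 = -8928 + 7*I*√2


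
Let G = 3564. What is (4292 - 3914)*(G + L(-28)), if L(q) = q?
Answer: 1336608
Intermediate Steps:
(4292 - 3914)*(G + L(-28)) = (4292 - 3914)*(3564 - 28) = 378*3536 = 1336608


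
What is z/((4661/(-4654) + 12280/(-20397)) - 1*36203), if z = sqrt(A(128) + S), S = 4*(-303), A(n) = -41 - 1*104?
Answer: -7302126*I*sqrt(1357)/264370576927 ≈ -0.0010175*I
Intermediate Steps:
A(n) = -145 (A(n) = -41 - 104 = -145)
S = -1212
z = I*sqrt(1357) (z = sqrt(-145 - 1212) = sqrt(-1357) = I*sqrt(1357) ≈ 36.837*I)
z/((4661/(-4654) + 12280/(-20397)) - 1*36203) = (I*sqrt(1357))/((4661/(-4654) + 12280/(-20397)) - 1*36203) = (I*sqrt(1357))/((4661*(-1/4654) + 12280*(-1/20397)) - 36203) = (I*sqrt(1357))/((-4661/4654 - 12280/20397) - 36203) = (I*sqrt(1357))/(-11709349/7302126 - 36203) = (I*sqrt(1357))/(-264370576927/7302126) = (I*sqrt(1357))*(-7302126/264370576927) = -7302126*I*sqrt(1357)/264370576927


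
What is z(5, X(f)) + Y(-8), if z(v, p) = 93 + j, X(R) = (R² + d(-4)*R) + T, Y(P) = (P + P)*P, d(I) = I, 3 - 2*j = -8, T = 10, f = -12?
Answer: 453/2 ≈ 226.50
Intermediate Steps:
j = 11/2 (j = 3/2 - ½*(-8) = 3/2 + 4 = 11/2 ≈ 5.5000)
Y(P) = 2*P² (Y(P) = (2*P)*P = 2*P²)
X(R) = 10 + R² - 4*R (X(R) = (R² - 4*R) + 10 = 10 + R² - 4*R)
z(v, p) = 197/2 (z(v, p) = 93 + 11/2 = 197/2)
z(5, X(f)) + Y(-8) = 197/2 + 2*(-8)² = 197/2 + 2*64 = 197/2 + 128 = 453/2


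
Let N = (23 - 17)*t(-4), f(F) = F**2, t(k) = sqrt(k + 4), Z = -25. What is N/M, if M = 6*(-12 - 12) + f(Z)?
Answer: 0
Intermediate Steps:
t(k) = sqrt(4 + k)
M = 481 (M = 6*(-12 - 12) + (-25)**2 = 6*(-24) + 625 = -144 + 625 = 481)
N = 0 (N = (23 - 17)*sqrt(4 - 4) = 6*sqrt(0) = 6*0 = 0)
N/M = 0/481 = 0*(1/481) = 0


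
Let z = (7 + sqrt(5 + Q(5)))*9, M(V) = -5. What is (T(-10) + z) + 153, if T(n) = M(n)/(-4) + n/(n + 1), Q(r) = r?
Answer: 7861/36 + 9*sqrt(10) ≈ 246.82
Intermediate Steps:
T(n) = 5/4 + n/(1 + n) (T(n) = -5/(-4) + n/(n + 1) = -5*(-1/4) + n/(1 + n) = 5/4 + n/(1 + n))
z = 63 + 9*sqrt(10) (z = (7 + sqrt(5 + 5))*9 = (7 + sqrt(10))*9 = 63 + 9*sqrt(10) ≈ 91.460)
(T(-10) + z) + 153 = ((5 + 9*(-10))/(4*(1 - 10)) + (63 + 9*sqrt(10))) + 153 = ((1/4)*(5 - 90)/(-9) + (63 + 9*sqrt(10))) + 153 = ((1/4)*(-1/9)*(-85) + (63 + 9*sqrt(10))) + 153 = (85/36 + (63 + 9*sqrt(10))) + 153 = (2353/36 + 9*sqrt(10)) + 153 = 7861/36 + 9*sqrt(10)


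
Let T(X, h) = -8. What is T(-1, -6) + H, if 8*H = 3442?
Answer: 1689/4 ≈ 422.25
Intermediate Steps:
H = 1721/4 (H = (1/8)*3442 = 1721/4 ≈ 430.25)
T(-1, -6) + H = -8 + 1721/4 = 1689/4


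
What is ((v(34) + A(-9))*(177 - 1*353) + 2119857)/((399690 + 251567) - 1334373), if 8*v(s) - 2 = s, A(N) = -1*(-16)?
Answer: -2116249/683116 ≈ -3.0979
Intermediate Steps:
A(N) = 16
v(s) = ¼ + s/8
((v(34) + A(-9))*(177 - 1*353) + 2119857)/((399690 + 251567) - 1334373) = (((¼ + (⅛)*34) + 16)*(177 - 1*353) + 2119857)/((399690 + 251567) - 1334373) = (((¼ + 17/4) + 16)*(177 - 353) + 2119857)/(651257 - 1334373) = ((9/2 + 16)*(-176) + 2119857)/(-683116) = ((41/2)*(-176) + 2119857)*(-1/683116) = (-3608 + 2119857)*(-1/683116) = 2116249*(-1/683116) = -2116249/683116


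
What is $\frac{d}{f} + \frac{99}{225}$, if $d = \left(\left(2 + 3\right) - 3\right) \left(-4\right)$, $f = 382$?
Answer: $\frac{2001}{4775} \approx 0.41906$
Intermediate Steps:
$d = -8$ ($d = \left(5 - 3\right) \left(-4\right) = 2 \left(-4\right) = -8$)
$\frac{d}{f} + \frac{99}{225} = - \frac{8}{382} + \frac{99}{225} = \left(-8\right) \frac{1}{382} + 99 \cdot \frac{1}{225} = - \frac{4}{191} + \frac{11}{25} = \frac{2001}{4775}$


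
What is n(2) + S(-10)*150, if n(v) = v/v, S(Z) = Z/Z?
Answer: 151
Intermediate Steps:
S(Z) = 1
n(v) = 1
n(2) + S(-10)*150 = 1 + 1*150 = 1 + 150 = 151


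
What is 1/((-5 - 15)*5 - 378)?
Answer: -1/478 ≈ -0.0020920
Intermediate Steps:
1/((-5 - 15)*5 - 378) = 1/(-20*5 - 378) = 1/(-100 - 378) = 1/(-478) = -1/478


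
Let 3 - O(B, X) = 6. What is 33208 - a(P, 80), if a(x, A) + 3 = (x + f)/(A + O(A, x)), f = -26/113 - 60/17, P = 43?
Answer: 4912396106/147917 ≈ 33211.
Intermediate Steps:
f = -7222/1921 (f = -26*1/113 - 60*1/17 = -26/113 - 60/17 = -7222/1921 ≈ -3.7595)
O(B, X) = -3 (O(B, X) = 3 - 1*6 = 3 - 6 = -3)
a(x, A) = -3 + (-7222/1921 + x)/(-3 + A) (a(x, A) = -3 + (x - 7222/1921)/(A - 3) = -3 + (-7222/1921 + x)/(-3 + A))
33208 - a(P, 80) = 33208 - (10067/1921 + 43 - 3*80)/(-3 + 80) = 33208 - (10067/1921 + 43 - 240)/77 = 33208 - (-368370)/(77*1921) = 33208 - 1*(-368370/147917) = 33208 + 368370/147917 = 4912396106/147917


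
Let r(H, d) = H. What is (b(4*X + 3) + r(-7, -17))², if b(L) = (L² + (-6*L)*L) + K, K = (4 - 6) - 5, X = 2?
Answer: 383161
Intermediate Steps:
K = -7 (K = -2 - 5 = -7)
b(L) = -7 - 5*L² (b(L) = (L² + (-6*L)*L) - 7 = (L² - 6*L²) - 7 = -5*L² - 7 = -7 - 5*L²)
(b(4*X + 3) + r(-7, -17))² = ((-7 - 5*(4*2 + 3)²) - 7)² = ((-7 - 5*(8 + 3)²) - 7)² = ((-7 - 5*11²) - 7)² = ((-7 - 5*121) - 7)² = ((-7 - 605) - 7)² = (-612 - 7)² = (-619)² = 383161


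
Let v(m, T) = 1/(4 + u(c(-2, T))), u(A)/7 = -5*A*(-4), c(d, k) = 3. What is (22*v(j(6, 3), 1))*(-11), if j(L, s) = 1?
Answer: -121/212 ≈ -0.57076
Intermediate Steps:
u(A) = 140*A (u(A) = 7*(-5*A*(-4)) = 7*(20*A) = 140*A)
v(m, T) = 1/424 (v(m, T) = 1/(4 + 140*3) = 1/(4 + 420) = 1/424)
(22*v(j(6, 3), 1))*(-11) = (22*(1/424))*(-11) = (11/212)*(-11) = -121/212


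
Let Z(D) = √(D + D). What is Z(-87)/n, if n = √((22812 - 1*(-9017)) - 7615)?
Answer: I*√1053309/12107 ≈ 0.08477*I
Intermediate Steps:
Z(D) = √2*√D (Z(D) = √(2*D) = √2*√D)
n = √24214 (n = √((22812 + 9017) - 7615) = √(31829 - 7615) = √24214 ≈ 155.61)
Z(-87)/n = (√2*√(-87))/(√24214) = (√2*(I*√87))*(√24214/24214) = (I*√174)*(√24214/24214) = I*√1053309/12107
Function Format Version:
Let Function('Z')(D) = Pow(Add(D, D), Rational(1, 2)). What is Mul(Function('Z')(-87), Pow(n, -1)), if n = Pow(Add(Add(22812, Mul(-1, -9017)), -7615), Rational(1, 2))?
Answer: Mul(Rational(1, 12107), I, Pow(1053309, Rational(1, 2))) ≈ Mul(0.084770, I)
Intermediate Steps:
Function('Z')(D) = Mul(Pow(2, Rational(1, 2)), Pow(D, Rational(1, 2))) (Function('Z')(D) = Pow(Mul(2, D), Rational(1, 2)) = Mul(Pow(2, Rational(1, 2)), Pow(D, Rational(1, 2))))
n = Pow(24214, Rational(1, 2)) (n = Pow(Add(Add(22812, 9017), -7615), Rational(1, 2)) = Pow(Add(31829, -7615), Rational(1, 2)) = Pow(24214, Rational(1, 2)) ≈ 155.61)
Mul(Function('Z')(-87), Pow(n, -1)) = Mul(Mul(Pow(2, Rational(1, 2)), Pow(-87, Rational(1, 2))), Pow(Pow(24214, Rational(1, 2)), -1)) = Mul(Mul(Pow(2, Rational(1, 2)), Mul(I, Pow(87, Rational(1, 2)))), Mul(Rational(1, 24214), Pow(24214, Rational(1, 2)))) = Mul(Mul(I, Pow(174, Rational(1, 2))), Mul(Rational(1, 24214), Pow(24214, Rational(1, 2)))) = Mul(Rational(1, 12107), I, Pow(1053309, Rational(1, 2)))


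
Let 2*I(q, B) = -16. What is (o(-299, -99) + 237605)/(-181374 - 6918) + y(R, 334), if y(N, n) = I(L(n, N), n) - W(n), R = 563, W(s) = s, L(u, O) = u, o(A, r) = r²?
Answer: -32321635/94146 ≈ -343.31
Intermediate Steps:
I(q, B) = -8 (I(q, B) = (½)*(-16) = -8)
y(N, n) = -8 - n
(o(-299, -99) + 237605)/(-181374 - 6918) + y(R, 334) = ((-99)² + 237605)/(-181374 - 6918) + (-8 - 1*334) = (9801 + 237605)/(-188292) + (-8 - 334) = 247406*(-1/188292) - 342 = -123703/94146 - 342 = -32321635/94146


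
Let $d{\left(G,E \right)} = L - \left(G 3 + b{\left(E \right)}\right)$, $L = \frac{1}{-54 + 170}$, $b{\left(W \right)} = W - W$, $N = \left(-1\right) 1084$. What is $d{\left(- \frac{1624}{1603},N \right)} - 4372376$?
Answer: $- \frac{116147715099}{26564} \approx -4.3724 \cdot 10^{6}$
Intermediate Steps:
$N = -1084$
$b{\left(W \right)} = 0$
$L = \frac{1}{116} \approx 0.0086207$
$d{\left(G,E \right)} = \frac{1}{116} - 3 G$ ($d{\left(G,E \right)} = \frac{1}{116} - \left(G 3 + 0\right) = \frac{1}{116} - \left(3 G + 0\right) = \frac{1}{116} - 3 G$)
$d{\left(- \frac{1624}{1603},N \right)} - 4372376 = \left(\frac{1}{116} - 3 \left(- \frac{1624}{1603}\right)\right) - 4372376 = \left(\frac{1}{116} - 3 \left(\left(-1624\right) \frac{1}{1603}\right)\right) - 4372376 = \left(\frac{1}{116} - - \frac{696}{229}\right) - 4372376 = \left(\frac{1}{116} + \frac{696}{229}\right) - 4372376 = \frac{80965}{26564} - 4372376 = - \frac{116147715099}{26564}$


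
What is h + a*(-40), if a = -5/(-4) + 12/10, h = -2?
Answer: -100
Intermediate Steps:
a = 49/20 (a = -5*(-¼) + 12*(⅒) = 5/4 + 6/5 = 49/20 ≈ 2.4500)
h + a*(-40) = -2 + (49/20)*(-40) = -2 - 98 = -100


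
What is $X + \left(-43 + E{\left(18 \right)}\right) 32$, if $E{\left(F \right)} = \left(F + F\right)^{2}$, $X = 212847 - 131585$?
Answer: $121358$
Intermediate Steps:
$X = 81262$
$E{\left(F \right)} = 4 F^{2}$ ($E{\left(F \right)} = \left(2 F\right)^{2} = 4 F^{2}$)
$X + \left(-43 + E{\left(18 \right)}\right) 32 = 81262 + \left(-43 + 4 \cdot 18^{2}\right) 32 = 81262 + \left(-43 + 4 \cdot 324\right) 32 = 81262 + \left(-43 + 1296\right) 32 = 81262 + 1253 \cdot 32 = 81262 + 40096 = 121358$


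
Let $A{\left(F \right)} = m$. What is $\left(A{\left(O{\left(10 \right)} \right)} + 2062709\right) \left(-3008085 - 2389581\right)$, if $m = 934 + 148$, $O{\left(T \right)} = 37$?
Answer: $-11139654511806$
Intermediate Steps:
$m = 1082$
$A{\left(F \right)} = 1082$
$\left(A{\left(O{\left(10 \right)} \right)} + 2062709\right) \left(-3008085 - 2389581\right) = \left(1082 + 2062709\right) \left(-3008085 - 2389581\right) = 2063791 \left(-5397666\right) = -11139654511806$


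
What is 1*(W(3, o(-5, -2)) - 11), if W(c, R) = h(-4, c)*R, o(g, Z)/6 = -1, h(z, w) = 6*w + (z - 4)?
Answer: -71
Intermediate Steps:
h(z, w) = -4 + z + 6*w (h(z, w) = 6*w + (-4 + z) = -4 + z + 6*w)
o(g, Z) = -6 (o(g, Z) = 6*(-1) = -6)
W(c, R) = R*(-8 + 6*c) (W(c, R) = (-4 - 4 + 6*c)*R = (-8 + 6*c)*R = R*(-8 + 6*c))
1*(W(3, o(-5, -2)) - 11) = 1*(2*(-6)*(-4 + 3*3) - 11) = 1*(2*(-6)*(-4 + 9) - 11) = 1*(2*(-6)*5 - 11) = 1*(-60 - 11) = 1*(-71) = -71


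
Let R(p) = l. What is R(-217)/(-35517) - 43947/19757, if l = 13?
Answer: -1561122440/701709369 ≈ -2.2247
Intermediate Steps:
R(p) = 13
R(-217)/(-35517) - 43947/19757 = 13/(-35517) - 43947/19757 = 13*(-1/35517) - 43947*1/19757 = -13/35517 - 43947/19757 = -1561122440/701709369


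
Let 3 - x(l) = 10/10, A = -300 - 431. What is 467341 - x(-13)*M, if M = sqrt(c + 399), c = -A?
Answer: 467341 - 2*sqrt(1130) ≈ 4.6727e+5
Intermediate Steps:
A = -731
x(l) = 2 (x(l) = 3 - 10/10 = 3 - 1*1 = 3 - 1 = 2)
c = 731 (c = -1*(-731) = 731)
M = sqrt(1130) (M = sqrt(731 + 399) = sqrt(1130) ≈ 33.615)
467341 - x(-13)*M = 467341 - 2*sqrt(1130)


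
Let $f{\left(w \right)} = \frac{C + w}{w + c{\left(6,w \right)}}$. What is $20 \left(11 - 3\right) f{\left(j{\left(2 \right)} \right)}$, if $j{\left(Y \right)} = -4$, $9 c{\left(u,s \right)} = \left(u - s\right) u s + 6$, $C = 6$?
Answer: $- \frac{32}{3} \approx -10.667$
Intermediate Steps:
$c{\left(u,s \right)} = \frac{2}{3} + \frac{s u \left(u - s\right)}{9}$ ($c{\left(u,s \right)} = \frac{\left(u - s\right) u s + 6}{9} = \frac{u \left(u - s\right) s + 6}{9} = \frac{s u \left(u - s\right) + 6}{9} = \frac{6 + s u \left(u - s\right)}{9} = \frac{2}{3} + \frac{s u \left(u - s\right)}{9}$)
$f{\left(w \right)} = \frac{6 + w}{\frac{2}{3} + 5 w - \frac{2 w^{2}}{3}}$ ($f{\left(w \right)} = \frac{6 + w}{w + \left(\frac{2}{3} - \frac{2 w^{2}}{3} + \frac{w 6^{2}}{9}\right)} = \frac{6 + w}{w + \left(\frac{2}{3} - \frac{2 w^{2}}{3} + \frac{1}{9} w 36\right)} = \frac{6 + w}{w + \left(\frac{2}{3} - \frac{2 w^{2}}{3} + 4 w\right)} = \frac{6 + w}{w + \left(\frac{2}{3} + 4 w - \frac{2 w^{2}}{3}\right)} = \frac{6 + w}{\frac{2}{3} + 5 w - \frac{2 w^{2}}{3}}$)
$20 \left(11 - 3\right) f{\left(j{\left(2 \right)} \right)} = 20 \left(11 - 3\right) \frac{3 \left(6 - 4\right)}{2 - 2 \left(-4\right)^{2} + 15 \left(-4\right)} = 20 \cdot 8 \cdot 3 \frac{1}{2 - 32 - 60} \cdot 2 = 160 \cdot 3 \frac{1}{2 - 32 - 60} \cdot 2 = 160 \cdot 3 \frac{1}{-90} \cdot 2 = 160 \cdot 3 \left(- \frac{1}{90}\right) 2 = 160 \left(- \frac{1}{15}\right) = - \frac{32}{3}$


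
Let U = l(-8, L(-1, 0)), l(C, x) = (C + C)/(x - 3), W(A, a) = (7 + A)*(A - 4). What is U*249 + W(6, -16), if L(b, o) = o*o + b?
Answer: 1022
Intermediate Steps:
L(b, o) = b + o² (L(b, o) = o² + b = b + o²)
W(A, a) = (-4 + A)*(7 + A) (W(A, a) = (7 + A)*(-4 + A) = (-4 + A)*(7 + A))
l(C, x) = 2*C/(-3 + x) (l(C, x) = (2*C)/(-3 + x) = 2*C/(-3 + x))
U = 4 (U = 2*(-8)/(-3 + (-1 + 0²)) = 2*(-8)/(-3 + (-1 + 0)) = 2*(-8)/(-3 - 1) = 2*(-8)/(-4) = 2*(-8)*(-¼) = 4)
U*249 + W(6, -16) = 4*249 + (-28 + 6² + 3*6) = 996 + (-28 + 36 + 18) = 996 + 26 = 1022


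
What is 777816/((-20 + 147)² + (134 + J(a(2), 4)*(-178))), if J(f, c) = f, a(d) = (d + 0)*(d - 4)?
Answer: 777816/16975 ≈ 45.821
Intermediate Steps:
a(d) = d*(-4 + d)
777816/((-20 + 147)² + (134 + J(a(2), 4)*(-178))) = 777816/((-20 + 147)² + (134 + (2*(-4 + 2))*(-178))) = 777816/(127² + (134 + (2*(-2))*(-178))) = 777816/(16129 + (134 - 4*(-178))) = 777816/(16129 + (134 + 712)) = 777816/(16129 + 846) = 777816/16975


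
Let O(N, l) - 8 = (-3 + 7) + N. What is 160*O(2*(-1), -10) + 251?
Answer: 1851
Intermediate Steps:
O(N, l) = 12 + N (O(N, l) = 8 + ((-3 + 7) + N) = 8 + (4 + N) = 12 + N)
160*O(2*(-1), -10) + 251 = 160*(12 + 2*(-1)) + 251 = 160*(12 - 2) + 251 = 160*10 + 251 = 1600 + 251 = 1851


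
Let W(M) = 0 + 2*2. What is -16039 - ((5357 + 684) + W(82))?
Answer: -22084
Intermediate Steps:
W(M) = 4 (W(M) = 0 + 4 = 4)
-16039 - ((5357 + 684) + W(82)) = -16039 - ((5357 + 684) + 4) = -16039 - (6041 + 4) = -16039 - 1*6045 = -16039 - 6045 = -22084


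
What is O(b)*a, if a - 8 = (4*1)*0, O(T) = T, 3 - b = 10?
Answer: -56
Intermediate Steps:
b = -7 (b = 3 - 1*10 = 3 - 10 = -7)
a = 8 (a = 8 + (4*1)*0 = 8 + 4*0 = 8 + 0 = 8)
O(b)*a = -7*8 = -56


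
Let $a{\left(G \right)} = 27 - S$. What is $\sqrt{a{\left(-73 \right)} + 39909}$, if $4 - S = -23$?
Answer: $\sqrt{39909} \approx 199.77$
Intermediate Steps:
$S = 27$ ($S = 4 - -23 = 4 + 23 = 27$)
$a{\left(G \right)} = 0$ ($a{\left(G \right)} = 27 - 27 = 0$)
$\sqrt{a{\left(-73 \right)} + 39909} = \sqrt{0 + 39909} = \sqrt{39909}$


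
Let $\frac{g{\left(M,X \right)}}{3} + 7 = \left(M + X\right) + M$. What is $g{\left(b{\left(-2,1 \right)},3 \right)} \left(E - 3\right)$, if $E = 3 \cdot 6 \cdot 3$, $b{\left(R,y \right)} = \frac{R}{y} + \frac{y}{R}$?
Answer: $-1377$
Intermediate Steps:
$g{\left(M,X \right)} = -21 + 3 X + 6 M$ ($g{\left(M,X \right)} = -21 + 3 \left(\left(M + X\right) + M\right) = -21 + 3 \left(X + 2 M\right) = -21 + \left(3 X + 6 M\right) = -21 + 3 X + 6 M$)
$E = 54$ ($E = 18 \cdot 3 = 54$)
$g{\left(b{\left(-2,1 \right)},3 \right)} \left(E - 3\right) = \left(-21 + 3 \cdot 3 + 6 \left(- \frac{2}{1} + 1 \frac{1}{-2}\right)\right) \left(54 - 3\right) = \left(-21 + 9 + 6 \left(\left(-2\right) 1 + 1 \left(- \frac{1}{2}\right)\right)\right) 51 = \left(-21 + 9 + 6 \left(-2 - \frac{1}{2}\right)\right) 51 = \left(-21 + 9 + 6 \left(- \frac{5}{2}\right)\right) 51 = \left(-21 + 9 - 15\right) 51 = \left(-27\right) 51 = -1377$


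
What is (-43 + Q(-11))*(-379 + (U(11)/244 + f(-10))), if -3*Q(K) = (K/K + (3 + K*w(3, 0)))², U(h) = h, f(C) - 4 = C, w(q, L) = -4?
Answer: 76176419/244 ≈ 3.1220e+5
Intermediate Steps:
f(C) = 4 + C
Q(K) = -(4 - 4*K)²/3 (Q(K) = -(K/K + (3 + K*(-4)))²/3 = -(1 + (3 - 4*K))²/3 = -(4 - 4*K)²/3)
(-43 + Q(-11))*(-379 + (U(11)/244 + f(-10))) = (-43 - 16*(-1 - 11)²/3)*(-379 + (11/244 + (4 - 10))) = (-43 - 16/3*(-12)²)*(-379 + (11*(1/244) - 6)) = (-43 - 16/3*144)*(-379 + (11/244 - 6)) = (-43 - 768)*(-379 - 1453/244) = -811*(-93929/244) = 76176419/244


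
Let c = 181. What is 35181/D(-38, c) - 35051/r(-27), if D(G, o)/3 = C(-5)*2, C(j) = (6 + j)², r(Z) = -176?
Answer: 1067027/176 ≈ 6062.7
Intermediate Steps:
D(G, o) = 6 (D(G, o) = 3*((6 - 5)²*2) = 3*(1²*2) = 3*(1*2) = 3*2 = 6)
35181/D(-38, c) - 35051/r(-27) = 35181/6 - 35051/(-176) = 35181*(⅙) - 35051*(-1/176) = 11727/2 + 35051/176 = 1067027/176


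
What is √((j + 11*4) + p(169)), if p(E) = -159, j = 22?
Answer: I*√93 ≈ 9.6436*I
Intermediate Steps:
√((j + 11*4) + p(169)) = √((22 + 11*4) - 159) = √((22 + 44) - 159) = √(66 - 159) = √(-93) = I*√93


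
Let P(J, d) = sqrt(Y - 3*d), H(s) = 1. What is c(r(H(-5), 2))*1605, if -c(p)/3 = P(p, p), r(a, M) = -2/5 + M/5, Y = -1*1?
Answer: -4815*I ≈ -4815.0*I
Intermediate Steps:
Y = -1
r(a, M) = -2/5 + M/5 (r(a, M) = -2*1/5 + M*(1/5) = -2/5 + M/5)
P(J, d) = sqrt(-1 - 3*d)
c(p) = -3*sqrt(-1 - 3*p)
c(r(H(-5), 2))*1605 = -3*sqrt(-1 - 3*(-2/5 + (1/5)*2))*1605 = -3*sqrt(-1 - 3*(-2/5 + 2/5))*1605 = -3*sqrt(-1 - 3*0)*1605 = -3*sqrt(-1 + 0)*1605 = -3*I*1605 = -4815*I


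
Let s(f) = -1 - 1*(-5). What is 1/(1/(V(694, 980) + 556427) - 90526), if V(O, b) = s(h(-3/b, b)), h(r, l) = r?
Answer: -556431/50371472705 ≈ -1.1047e-5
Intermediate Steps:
s(f) = 4 (s(f) = -1 + 5 = 4)
V(O, b) = 4
1/(1/(V(694, 980) + 556427) - 90526) = 1/(1/(4 + 556427) - 90526) = 1/(1/556431 - 90526) = 1/(-50371472705/556431) = -556431/50371472705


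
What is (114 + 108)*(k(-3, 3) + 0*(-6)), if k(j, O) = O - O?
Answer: 0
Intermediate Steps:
k(j, O) = 0
(114 + 108)*(k(-3, 3) + 0*(-6)) = (114 + 108)*(0 + 0*(-6)) = 222*(0 + 0) = 222*0 = 0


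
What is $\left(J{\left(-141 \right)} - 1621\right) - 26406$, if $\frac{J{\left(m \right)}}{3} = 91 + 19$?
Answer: $-27697$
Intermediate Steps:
$J{\left(m \right)} = 330$ ($J{\left(m \right)} = 3 \left(91 + 19\right) = 3 \cdot 110 = 330$)
$\left(J{\left(-141 \right)} - 1621\right) - 26406 = \left(330 - 1621\right) - 26406 = -1291 - 26406 = -27697$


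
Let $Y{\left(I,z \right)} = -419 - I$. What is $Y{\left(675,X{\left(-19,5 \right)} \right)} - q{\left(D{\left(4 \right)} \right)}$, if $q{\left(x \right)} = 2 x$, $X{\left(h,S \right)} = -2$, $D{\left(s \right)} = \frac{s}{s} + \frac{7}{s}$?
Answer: $- \frac{2199}{2} \approx -1099.5$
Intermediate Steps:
$D{\left(s \right)} = 1 + \frac{7}{s}$
$Y{\left(675,X{\left(-19,5 \right)} \right)} - q{\left(D{\left(4 \right)} \right)} = \left(-419 - 675\right) - 2 \frac{7 + 4}{4} = \left(-419 - 675\right) - 2 \cdot \frac{1}{4} \cdot 11 = -1094 - 2 \cdot \frac{11}{4} = -1094 - \frac{11}{2} = - \frac{2199}{2}$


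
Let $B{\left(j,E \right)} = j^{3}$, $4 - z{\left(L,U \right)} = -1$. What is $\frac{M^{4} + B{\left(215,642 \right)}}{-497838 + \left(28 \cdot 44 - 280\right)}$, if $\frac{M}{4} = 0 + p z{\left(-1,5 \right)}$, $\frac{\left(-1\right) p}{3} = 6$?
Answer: $- \frac{16806098375}{496886} \approx -33823.0$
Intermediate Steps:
$p = -18$ ($p = \left(-3\right) 6 = -18$)
$z{\left(L,U \right)} = 5$ ($z{\left(L,U \right)} = 4 - -1 = 4 + 1 = 5$)
$M = -360$ ($M = 4 \left(0 - 90\right) = 4 \left(-90\right) = -360$)
$\frac{M^{4} + B{\left(215,642 \right)}}{-497838 + \left(28 \cdot 44 - 280\right)} = \frac{\left(-360\right)^{4} + 215^{3}}{-497838 + \left(28 \cdot 44 - 280\right)} = \frac{16796160000 + 9938375}{-497838 + \left(1232 - 280\right)} = \frac{16806098375}{-497838 + 952} = \frac{16806098375}{-496886} = 16806098375 \left(- \frac{1}{496886}\right) = - \frac{16806098375}{496886}$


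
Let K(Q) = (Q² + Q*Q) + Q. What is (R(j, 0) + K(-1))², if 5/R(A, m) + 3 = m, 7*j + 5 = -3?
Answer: 4/9 ≈ 0.44444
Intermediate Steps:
j = -8/7 (j = -5/7 + (⅐)*(-3) = -5/7 - 3/7 = -8/7 ≈ -1.1429)
K(Q) = Q + 2*Q² (K(Q) = (Q² + Q²) + Q = 2*Q² + Q = Q + 2*Q²)
R(A, m) = 5/(-3 + m)
(R(j, 0) + K(-1))² = (5/(-3 + 0) - (1 + 2*(-1)))² = (5/(-3) - (1 - 2))² = (5*(-⅓) - 1*(-1))² = (-5/3 + 1)² = (-⅔)² = 4/9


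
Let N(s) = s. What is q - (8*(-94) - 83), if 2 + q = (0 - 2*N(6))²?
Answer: 977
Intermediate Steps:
q = 142 (q = -2 + (0 - 2*6)² = -2 + (0 - 12)² = -2 + (-12)² = -2 + 144 = 142)
q - (8*(-94) - 83) = 142 - (8*(-94) - 83) = 142 - (-752 - 83) = 142 - 1*(-835) = 142 + 835 = 977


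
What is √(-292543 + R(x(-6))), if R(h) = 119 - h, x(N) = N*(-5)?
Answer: I*√292454 ≈ 540.79*I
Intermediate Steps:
x(N) = -5*N
√(-292543 + R(x(-6))) = √(-292543 + (119 - (-5)*(-6))) = √(-292543 + (119 - 1*30)) = √(-292543 + (119 - 30)) = √(-292543 + 89) = √(-292454) = I*√292454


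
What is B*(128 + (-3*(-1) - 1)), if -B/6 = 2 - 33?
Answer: 24180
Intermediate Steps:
B = 186 (B = -6*(2 - 33) = -6*(-31) = 186)
B*(128 + (-3*(-1) - 1)) = 186*(128 + (-3*(-1) - 1)) = 186*(128 + (3 - 1)) = 186*(128 + 2) = 186*130 = 24180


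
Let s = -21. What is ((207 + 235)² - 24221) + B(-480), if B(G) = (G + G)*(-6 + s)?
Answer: 197063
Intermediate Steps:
B(G) = -54*G (B(G) = (G + G)*(-6 - 21) = (2*G)*(-27) = -54*G)
((207 + 235)² - 24221) + B(-480) = ((207 + 235)² - 24221) - 54*(-480) = (442² - 24221) + 25920 = (195364 - 24221) + 25920 = 171143 + 25920 = 197063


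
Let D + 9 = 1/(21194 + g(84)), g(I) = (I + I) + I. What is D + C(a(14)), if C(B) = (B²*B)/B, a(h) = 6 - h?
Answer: 1179531/21446 ≈ 55.000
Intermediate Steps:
g(I) = 3*I (g(I) = 2*I + I = 3*I)
C(B) = B² (C(B) = B³/B = B²)
D = -193013/21446 (D = -9 + 1/(21194 + 3*84) = -9 + 1/(21194 + 252) = -9 + 1/21446 = -193013/21446 ≈ -9.0000)
D + C(a(14)) = -193013/21446 + (6 - 1*14)² = -193013/21446 + (6 - 14)² = -193013/21446 + (-8)² = -193013/21446 + 64 = 1179531/21446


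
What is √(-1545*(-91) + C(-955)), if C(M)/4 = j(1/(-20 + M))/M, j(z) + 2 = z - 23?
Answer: √4875803170658355/186225 ≈ 374.96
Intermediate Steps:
j(z) = -25 + z (j(z) = -2 + (z - 23) = -2 + (-23 + z) = -25 + z)
C(M) = 4*(-25 + 1/(-20 + M))/M (C(M) = 4*((-25 + 1/(-20 + M))/M) = 4*(-25 + 1/(-20 + M))/M)
√(-1545*(-91) + C(-955)) = √(-1545*(-91) + 4*(501 - 25*(-955))/(-955*(-20 - 955))) = √(140595 + 4*(-1/955)*(501 + 23875)/(-975)) = √(140595 + 4*(-1/955)*(-1/975)*24376) = √(140595 + 97504/931125) = √(130911616879/931125) = √4875803170658355/186225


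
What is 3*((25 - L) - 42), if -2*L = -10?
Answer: -66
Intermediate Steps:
L = 5 (L = -½*(-10) = 5)
3*((25 - L) - 42) = 3*((25 - 1*5) - 42) = 3*((25 - 5) - 42) = 3*(20 - 42) = 3*(-22) = -66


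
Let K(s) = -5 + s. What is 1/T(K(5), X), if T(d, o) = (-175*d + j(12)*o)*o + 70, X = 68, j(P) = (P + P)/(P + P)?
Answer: 1/4694 ≈ 0.00021304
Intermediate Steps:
j(P) = 1 (j(P) = (2*P)/((2*P)) = (2*P)*(1/(2*P)) = 1)
T(d, o) = 70 + o*(o - 175*d) (T(d, o) = (-175*d + 1*o)*o + 70 = (-175*d + o)*o + 70 = (o - 175*d)*o + 70 = o*(o - 175*d) + 70 = 70 + o*(o - 175*d))
1/T(K(5), X) = 1/(70 + 68² - 175*(-5 + 5)*68) = 1/(70 + 4624 - 175*0*68) = 1/(70 + 4624 + 0) = 1/4694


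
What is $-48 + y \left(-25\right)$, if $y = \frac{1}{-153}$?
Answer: $- \frac{7319}{153} \approx -47.837$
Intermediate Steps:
$y = - \frac{1}{153} \approx -0.0065359$
$-48 + y \left(-25\right) = -48 - - \frac{25}{153} = -48 + \frac{25}{153} = - \frac{7319}{153}$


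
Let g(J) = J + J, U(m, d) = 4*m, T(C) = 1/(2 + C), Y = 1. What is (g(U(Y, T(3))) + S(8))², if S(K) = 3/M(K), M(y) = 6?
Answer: 289/4 ≈ 72.250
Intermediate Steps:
S(K) = ½ (S(K) = 3/6 = 3*(⅙) = ½)
g(J) = 2*J
(g(U(Y, T(3))) + S(8))² = (2*(4*1) + ½)² = (2*4 + ½)² = (8 + ½)² = (17/2)² = 289/4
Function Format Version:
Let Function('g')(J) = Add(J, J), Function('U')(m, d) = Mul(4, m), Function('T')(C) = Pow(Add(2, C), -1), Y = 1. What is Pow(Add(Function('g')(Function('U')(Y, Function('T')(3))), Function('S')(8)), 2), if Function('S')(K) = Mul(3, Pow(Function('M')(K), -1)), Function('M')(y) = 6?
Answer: Rational(289, 4) ≈ 72.250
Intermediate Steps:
Function('S')(K) = Rational(1, 2) (Function('S')(K) = Mul(3, Pow(6, -1)) = Mul(3, Rational(1, 6)) = Rational(1, 2))
Function('g')(J) = Mul(2, J)
Pow(Add(Function('g')(Function('U')(Y, Function('T')(3))), Function('S')(8)), 2) = Pow(Add(Mul(2, Mul(4, 1)), Rational(1, 2)), 2) = Pow(Add(Mul(2, 4), Rational(1, 2)), 2) = Pow(Add(8, Rational(1, 2)), 2) = Pow(Rational(17, 2), 2) = Rational(289, 4)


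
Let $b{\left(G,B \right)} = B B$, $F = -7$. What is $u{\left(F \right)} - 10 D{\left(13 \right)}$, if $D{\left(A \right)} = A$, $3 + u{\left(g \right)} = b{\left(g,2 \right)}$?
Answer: $-129$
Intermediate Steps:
$b{\left(G,B \right)} = B^{2}$
$u{\left(g \right)} = 1$ ($u{\left(g \right)} = -3 + 2^{2} = -3 + 4 = 1$)
$u{\left(F \right)} - 10 D{\left(13 \right)} = 1 - 130 = -129$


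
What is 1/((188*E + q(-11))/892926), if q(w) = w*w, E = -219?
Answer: -892926/41051 ≈ -21.752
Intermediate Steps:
q(w) = w²
1/((188*E + q(-11))/892926) = 1/((188*(-219) + (-11)²)/892926) = 1/((-41172 + 121)*(1/892926)) = 1/(-41051*1/892926) = 1/(-41051/892926) = -892926/41051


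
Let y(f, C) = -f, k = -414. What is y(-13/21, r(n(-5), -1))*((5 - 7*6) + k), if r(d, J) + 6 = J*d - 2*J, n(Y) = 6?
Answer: -5863/21 ≈ -279.19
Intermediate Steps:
r(d, J) = -6 - 2*J + J*d (r(d, J) = -6 + (J*d - 2*J) = -6 + (-2*J + J*d) = -6 - 2*J + J*d)
y(-13/21, r(n(-5), -1))*((5 - 7*6) + k) = (-(-13)/21)*((5 - 7*6) - 414) = (-(-13)/21)*((5 - 42) - 414) = (-1*(-13/21))*(-37 - 414) = (13/21)*(-451) = -5863/21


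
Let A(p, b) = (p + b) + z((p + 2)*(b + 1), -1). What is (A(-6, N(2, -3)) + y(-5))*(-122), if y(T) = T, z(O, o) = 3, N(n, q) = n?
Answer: 732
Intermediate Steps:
A(p, b) = 3 + b + p (A(p, b) = (p + b) + 3 = (b + p) + 3 = 3 + b + p)
(A(-6, N(2, -3)) + y(-5))*(-122) = ((3 + 2 - 6) - 5)*(-122) = (-1 - 5)*(-122) = -6*(-122) = 732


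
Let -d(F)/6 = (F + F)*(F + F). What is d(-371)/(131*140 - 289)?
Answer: -1101128/6017 ≈ -183.00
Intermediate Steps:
d(F) = -24*F² (d(F) = -6*(F + F)*(F + F) = -6*2*F*2*F = -24*F²)
d(-371)/(131*140 - 289) = (-24*(-371)²)/(131*140 - 289) = (-24*137641)/(18340 - 289) = -3303384/18051 = -3303384*1/18051 = -1101128/6017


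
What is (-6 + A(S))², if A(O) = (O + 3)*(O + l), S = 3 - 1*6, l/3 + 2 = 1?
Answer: 36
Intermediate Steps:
l = -3 (l = -6 + 3*1 = -6 + 3 = -3)
S = -3 (S = 3 - 6 = -3)
A(O) = (-3 + O)*(3 + O) (A(O) = (O + 3)*(O - 3) = (3 + O)*(-3 + O) = (-3 + O)*(3 + O))
(-6 + A(S))² = (-6 + (-9 + (-3)²))² = (-6 + (-9 + 9))² = (-6 + 0)² = (-6)² = 36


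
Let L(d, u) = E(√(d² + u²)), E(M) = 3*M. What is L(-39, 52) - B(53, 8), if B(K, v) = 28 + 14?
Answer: 153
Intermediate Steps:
L(d, u) = 3*√(d² + u²)
B(K, v) = 42
L(-39, 52) - B(53, 8) = 3*√((-39)² + 52²) - 1*42 = 3*√(1521 + 2704) - 42 = 3*√4225 - 42 = 3*65 - 42 = 195 - 42 = 153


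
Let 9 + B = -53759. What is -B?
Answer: 53768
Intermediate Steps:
B = -53768 (B = -9 - 53759 = -53768)
-B = -1*(-53768) = 53768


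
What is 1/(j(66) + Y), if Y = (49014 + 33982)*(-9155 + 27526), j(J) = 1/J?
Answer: 66/100631488057 ≈ 6.5586e-10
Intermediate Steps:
Y = 1524719516 (Y = 82996*18371 = 1524719516)
1/(j(66) + Y) = 1/(1/66 + 1524719516) = 1/(100631488057/66) = 66/100631488057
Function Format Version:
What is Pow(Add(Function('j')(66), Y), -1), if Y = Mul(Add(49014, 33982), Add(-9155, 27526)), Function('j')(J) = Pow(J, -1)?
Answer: Rational(66, 100631488057) ≈ 6.5586e-10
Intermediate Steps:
Y = 1524719516 (Y = Mul(82996, 18371) = 1524719516)
Pow(Add(Function('j')(66), Y), -1) = Pow(Add(Pow(66, -1), 1524719516), -1) = Pow(Add(Rational(1, 66), 1524719516), -1) = Pow(Rational(100631488057, 66), -1) = Rational(66, 100631488057)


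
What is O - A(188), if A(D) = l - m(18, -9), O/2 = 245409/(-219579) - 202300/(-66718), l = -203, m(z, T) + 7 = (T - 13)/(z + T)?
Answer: 4337488992068/21974807583 ≈ 197.38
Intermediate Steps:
m(z, T) = -7 + (-13 + T)/(T + z) (m(z, T) = -7 + (T - 13)/(z + T) = -7 + (-13 + T)/(T + z))
O = 9349211346/2441645287 (O = 2*(245409/(-219579) - 202300/(-66718)) = 2*(245409*(-1/219579) - 202300*(-1/66718)) = 2*(-81803/73193 + 101150/33359) = 2*(4674605673/2441645287) = 9349211346/2441645287 ≈ 3.8291)
A(D) = -1742/9 (A(D) = -203 - (-13 - 7*18 - 6*(-9))/(-9 + 18) = -203 - (-13 - 126 + 54)/9 = -203 - (-85)/9 = -203 - 1*(-85/9) = -203 + 85/9 = -1742/9)
O - A(188) = 9349211346/2441645287 - 1*(-1742/9) = 9349211346/2441645287 + 1742/9 = 4337488992068/21974807583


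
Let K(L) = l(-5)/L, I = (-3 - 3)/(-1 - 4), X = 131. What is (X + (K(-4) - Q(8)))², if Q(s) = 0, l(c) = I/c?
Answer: 42941809/2500 ≈ 17177.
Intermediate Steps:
I = 6/5 (I = -6/(-5) = -6*(-⅕) = 6/5 ≈ 1.2000)
l(c) = 6/(5*c)
K(L) = -6/(25*L) (K(L) = ((6/5)/(-5))/L = ((6/5)*(-⅕))/L = -6/(25*L))
(X + (K(-4) - Q(8)))² = (131 + (-6/25/(-4) - 1*0))² = (131 + (-6/25*(-¼) + 0))² = (131 + (3/50 + 0))² = (131 + 3/50)² = (6553/50)² = 42941809/2500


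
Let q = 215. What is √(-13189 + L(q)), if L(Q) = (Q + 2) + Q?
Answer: I*√12757 ≈ 112.95*I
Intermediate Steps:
L(Q) = 2 + 2*Q (L(Q) = (2 + Q) + Q = 2 + 2*Q)
√(-13189 + L(q)) = √(-13189 + (2 + 2*215)) = √(-13189 + (2 + 430)) = √(-13189 + 432) = √(-12757) = I*√12757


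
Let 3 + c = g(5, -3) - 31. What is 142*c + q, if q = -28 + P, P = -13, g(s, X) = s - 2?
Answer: -4443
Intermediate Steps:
g(s, X) = -2 + s
c = -31 (c = -3 + ((-2 + 5) - 31) = -3 + (3 - 31) = -3 - 28 = -31)
q = -41 (q = -28 - 13 = -41)
142*c + q = 142*(-31) - 41 = -4402 - 41 = -4443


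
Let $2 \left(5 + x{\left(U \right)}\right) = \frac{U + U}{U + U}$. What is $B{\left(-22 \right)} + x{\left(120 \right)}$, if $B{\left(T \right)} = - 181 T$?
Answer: $\frac{7955}{2} \approx 3977.5$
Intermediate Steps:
$x{\left(U \right)} = - \frac{9}{2}$ ($x{\left(U \right)} = -5 + \frac{\left(U + U\right) \frac{1}{U + U}}{2} = -5 + \frac{2 U \frac{1}{2 U}}{2} = -5 + \frac{1}{2} \cdot 1 = -5 + \frac{1}{2} = - \frac{9}{2}$)
$B{\left(-22 \right)} + x{\left(120 \right)} = \left(-181\right) \left(-22\right) - \frac{9}{2} = 3982 - \frac{9}{2} = \frac{7955}{2}$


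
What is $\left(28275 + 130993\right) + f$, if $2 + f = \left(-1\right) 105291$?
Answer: $53975$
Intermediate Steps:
$f = -105293$ ($f = -2 - 105291 = -105293$)
$\left(28275 + 130993\right) + f = \left(28275 + 130993\right) - 105293 = 159268 - 105293 = 53975$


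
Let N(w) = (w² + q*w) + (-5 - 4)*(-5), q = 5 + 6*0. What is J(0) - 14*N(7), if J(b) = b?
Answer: -1806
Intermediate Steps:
q = 5 (q = 5 + 0 = 5)
N(w) = 45 + w² + 5*w (N(w) = (w² + 5*w) + (-5 - 4)*(-5) = (w² + 5*w) - 9*(-5) = (w² + 5*w) + 45 = 45 + w² + 5*w)
J(0) - 14*N(7) = 0 - 14*(45 + 7² + 5*7) = 0 - 14*(45 + 49 + 35) = 0 - 14*129 = 0 - 1806 = -1806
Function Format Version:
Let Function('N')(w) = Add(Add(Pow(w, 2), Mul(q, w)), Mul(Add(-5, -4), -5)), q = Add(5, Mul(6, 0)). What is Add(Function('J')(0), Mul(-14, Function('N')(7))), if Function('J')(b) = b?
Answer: -1806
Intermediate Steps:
q = 5 (q = Add(5, 0) = 5)
Function('N')(w) = Add(45, Pow(w, 2), Mul(5, w)) (Function('N')(w) = Add(Add(Pow(w, 2), Mul(5, w)), Mul(Add(-5, -4), -5)) = Add(Add(Pow(w, 2), Mul(5, w)), Mul(-9, -5)) = Add(Add(Pow(w, 2), Mul(5, w)), 45) = Add(45, Pow(w, 2), Mul(5, w)))
Add(Function('J')(0), Mul(-14, Function('N')(7))) = Add(0, Mul(-14, Add(45, Pow(7, 2), Mul(5, 7)))) = Add(0, Mul(-14, Add(45, 49, 35))) = Add(0, Mul(-14, 129)) = Add(0, -1806) = -1806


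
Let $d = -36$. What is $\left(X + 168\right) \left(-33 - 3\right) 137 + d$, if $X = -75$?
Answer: $-458712$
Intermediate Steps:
$\left(X + 168\right) \left(-33 - 3\right) 137 + d = \left(-75 + 168\right) \left(-33 - 3\right) 137 - 36 = 93 \left(-36\right) 137 - 36 = \left(-3348\right) 137 - 36 = -458676 - 36 = -458712$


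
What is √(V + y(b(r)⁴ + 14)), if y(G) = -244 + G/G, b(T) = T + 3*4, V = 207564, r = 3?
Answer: √207321 ≈ 455.33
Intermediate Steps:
b(T) = 12 + T (b(T) = T + 12 = 12 + T)
y(G) = -243 (y(G) = -244 + 1 = -243)
√(V + y(b(r)⁴ + 14)) = √(207564 - 243) = √207321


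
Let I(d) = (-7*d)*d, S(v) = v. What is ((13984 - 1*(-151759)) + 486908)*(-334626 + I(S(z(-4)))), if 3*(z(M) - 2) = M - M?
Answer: -218412267754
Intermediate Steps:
z(M) = 2 (z(M) = 2 + (M - M)/3 = 2 + (⅓)*0 = 2 + 0 = 2)
I(d) = -7*d²
((13984 - 1*(-151759)) + 486908)*(-334626 + I(S(z(-4)))) = ((13984 - 1*(-151759)) + 486908)*(-334626 - 7*2²) = ((13984 + 151759) + 486908)*(-334626 - 7*4) = (165743 + 486908)*(-334626 - 28) = 652651*(-334654) = -218412267754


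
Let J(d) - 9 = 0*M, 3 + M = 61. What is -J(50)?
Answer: -9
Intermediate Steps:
M = 58 (M = -3 + 61 = 58)
J(d) = 9 (J(d) = 9 + 0*58 = 9 + 0 = 9)
-J(50) = -1*9 = -9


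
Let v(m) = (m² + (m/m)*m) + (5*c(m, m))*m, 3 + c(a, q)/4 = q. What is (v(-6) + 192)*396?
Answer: 515592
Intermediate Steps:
c(a, q) = -12 + 4*q
v(m) = m + m² + m*(-60 + 20*m) (v(m) = (m² + (m/m)*m) + (5*(-12 + 4*m))*m = (m² + 1*m) + (-60 + 20*m)*m = (m² + m) + m*(-60 + 20*m) = (m + m²) + m*(-60 + 20*m) = m + m² + m*(-60 + 20*m))
(v(-6) + 192)*396 = (-6*(-59 + 21*(-6)) + 192)*396 = (-6*(-59 - 126) + 192)*396 = (-6*(-185) + 192)*396 = (1110 + 192)*396 = 1302*396 = 515592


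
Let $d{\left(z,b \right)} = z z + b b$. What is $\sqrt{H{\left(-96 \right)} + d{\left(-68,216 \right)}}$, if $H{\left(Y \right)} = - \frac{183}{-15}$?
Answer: $\frac{\sqrt{1282305}}{5} \approx 226.48$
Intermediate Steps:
$d{\left(z,b \right)} = b^{2} + z^{2}$ ($d{\left(z,b \right)} = z^{2} + b^{2} = b^{2} + z^{2}$)
$H{\left(Y \right)} = \frac{61}{5}$ ($H{\left(Y \right)} = \left(-183\right) \left(- \frac{1}{15}\right) = \frac{61}{5}$)
$\sqrt{H{\left(-96 \right)} + d{\left(-68,216 \right)}} = \sqrt{\frac{61}{5} + \left(216^{2} + \left(-68\right)^{2}\right)} = \sqrt{\frac{61}{5} + \left(46656 + 4624\right)} = \sqrt{\frac{61}{5} + 51280} = \sqrt{\frac{256461}{5}} = \frac{\sqrt{1282305}}{5}$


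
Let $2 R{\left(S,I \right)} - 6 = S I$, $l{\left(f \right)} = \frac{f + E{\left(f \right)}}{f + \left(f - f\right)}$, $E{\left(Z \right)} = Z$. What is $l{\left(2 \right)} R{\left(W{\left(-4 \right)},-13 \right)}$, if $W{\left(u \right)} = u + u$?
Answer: $110$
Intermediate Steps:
$W{\left(u \right)} = 2 u$
$l{\left(f \right)} = 2$ ($l{\left(f \right)} = \frac{f + f}{f + \left(f - f\right)} = \frac{2 f}{f + 0} = \frac{2 f}{f} = 2$)
$R{\left(S,I \right)} = 3 + \frac{I S}{2}$ ($R{\left(S,I \right)} = 3 + \frac{S I}{2} = 3 + \frac{I S}{2}$)
$l{\left(2 \right)} R{\left(W{\left(-4 \right)},-13 \right)} = 2 \left(3 + \frac{1}{2} \left(-13\right) 2 \left(-4\right)\right) = 2 \left(3 + \frac{1}{2} \left(-13\right) \left(-8\right)\right) = 2 \left(3 + 52\right) = 2 \cdot 55 = 110$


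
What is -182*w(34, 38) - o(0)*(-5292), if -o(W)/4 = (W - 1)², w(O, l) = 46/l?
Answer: -406378/19 ≈ -21388.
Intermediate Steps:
o(W) = -4*(-1 + W)² (o(W) = -4*(W - 1)² = -4*(-1 + W)²)
-182*w(34, 38) - o(0)*(-5292) = -8372/38 - (-4*(-1 + 0)²)*(-5292) = -8372/38 - (-4*(-1)²)*(-5292) = -182*23/19 - (-4*1)*(-5292) = -4186/19 - (-4)*(-5292) = -4186/19 - 1*21168 = -4186/19 - 21168 = -406378/19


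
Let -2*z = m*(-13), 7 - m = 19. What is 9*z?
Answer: -702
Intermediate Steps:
m = -12 (m = 7 - 1*19 = 7 - 19 = -12)
z = -78 (z = -(-6)*(-13) = -½*156 = -78)
9*z = 9*(-78) = -702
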